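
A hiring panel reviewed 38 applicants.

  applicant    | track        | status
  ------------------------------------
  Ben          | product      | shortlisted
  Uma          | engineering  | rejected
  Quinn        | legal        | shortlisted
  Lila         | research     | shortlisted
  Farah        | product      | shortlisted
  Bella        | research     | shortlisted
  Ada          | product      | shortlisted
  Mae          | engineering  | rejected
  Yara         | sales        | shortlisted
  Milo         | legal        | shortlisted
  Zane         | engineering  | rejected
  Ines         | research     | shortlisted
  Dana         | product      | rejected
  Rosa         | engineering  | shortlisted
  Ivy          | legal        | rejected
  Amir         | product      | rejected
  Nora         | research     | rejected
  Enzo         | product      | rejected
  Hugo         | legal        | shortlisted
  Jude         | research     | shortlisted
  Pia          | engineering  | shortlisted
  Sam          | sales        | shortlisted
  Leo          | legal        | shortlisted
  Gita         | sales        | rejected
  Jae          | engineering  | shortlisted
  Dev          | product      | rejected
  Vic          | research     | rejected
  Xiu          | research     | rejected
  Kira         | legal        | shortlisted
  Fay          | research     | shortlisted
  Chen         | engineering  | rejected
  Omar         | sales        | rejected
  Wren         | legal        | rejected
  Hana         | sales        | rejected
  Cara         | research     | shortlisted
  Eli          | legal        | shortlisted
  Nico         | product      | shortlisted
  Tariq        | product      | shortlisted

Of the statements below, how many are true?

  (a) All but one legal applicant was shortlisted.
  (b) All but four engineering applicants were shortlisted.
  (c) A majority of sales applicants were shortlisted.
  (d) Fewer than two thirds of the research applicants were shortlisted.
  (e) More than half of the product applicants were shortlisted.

2

(a) legal: |A| = 8, |A ∩ B| = 6; needs |A ∖ B| = 1 — false.
(b) engineering: |A| = 7, |A ∩ B| = 3; needs |A ∖ B| = 4 — true.
(c) sales: |A| = 5, |A ∩ B| = 2; needs |A ∩ B| > |A ∖ B| — false.
(d) research: |A| = 9, |A ∩ B| = 6; needs |A ∩ B| / |A| < 2/3 — false.
(e) product: |A| = 9, |A ∩ B| = 5; needs |A ∩ B| > |A ∖ B| — true.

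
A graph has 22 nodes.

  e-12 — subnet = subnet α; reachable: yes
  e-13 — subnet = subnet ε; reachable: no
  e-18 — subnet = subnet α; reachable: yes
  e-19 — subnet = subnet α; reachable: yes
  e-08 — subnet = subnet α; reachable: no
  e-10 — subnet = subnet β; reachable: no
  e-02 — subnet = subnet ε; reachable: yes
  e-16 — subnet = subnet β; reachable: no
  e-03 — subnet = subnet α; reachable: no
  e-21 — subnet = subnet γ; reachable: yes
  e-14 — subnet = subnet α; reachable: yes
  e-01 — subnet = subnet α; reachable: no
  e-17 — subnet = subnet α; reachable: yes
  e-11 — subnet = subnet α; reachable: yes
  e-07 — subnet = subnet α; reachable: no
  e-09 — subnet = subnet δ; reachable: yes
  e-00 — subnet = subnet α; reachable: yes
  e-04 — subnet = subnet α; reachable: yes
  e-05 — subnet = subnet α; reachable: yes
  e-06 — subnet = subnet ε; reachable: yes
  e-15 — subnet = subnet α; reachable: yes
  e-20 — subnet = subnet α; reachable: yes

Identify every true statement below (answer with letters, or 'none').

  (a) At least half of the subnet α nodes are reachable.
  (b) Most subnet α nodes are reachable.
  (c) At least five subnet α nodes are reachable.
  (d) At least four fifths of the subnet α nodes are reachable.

(a), (b), (c)

|A| = 15, |A ∩ B| = 11, |A ∖ B| = 4.
(a) |A ∩ B| ≥ |A ∖ B|: holds.
(b) |A ∩ B| > |A ∖ B|: holds.
(c) |A ∩ B| ≥ 5: holds.
(d) |A ∩ B| / |A| ≥ 4/5: fails.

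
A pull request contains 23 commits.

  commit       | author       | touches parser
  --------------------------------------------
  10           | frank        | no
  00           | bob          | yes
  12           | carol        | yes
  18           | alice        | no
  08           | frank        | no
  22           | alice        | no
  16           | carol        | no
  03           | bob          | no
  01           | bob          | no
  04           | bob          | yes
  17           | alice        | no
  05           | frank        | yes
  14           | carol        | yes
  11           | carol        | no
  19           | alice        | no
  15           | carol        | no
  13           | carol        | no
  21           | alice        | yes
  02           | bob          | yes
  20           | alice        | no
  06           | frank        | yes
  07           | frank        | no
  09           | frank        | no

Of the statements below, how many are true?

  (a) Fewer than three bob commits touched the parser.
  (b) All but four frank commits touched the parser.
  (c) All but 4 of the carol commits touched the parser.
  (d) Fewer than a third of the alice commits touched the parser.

(a) bob: |A| = 5, |A ∩ B| = 3; needs |A ∩ B| < 3 — false.
(b) frank: |A| = 6, |A ∩ B| = 2; needs |A ∖ B| = 4 — true.
(c) carol: |A| = 6, |A ∩ B| = 2; needs |A ∖ B| = 4 — true.
(d) alice: |A| = 6, |A ∩ B| = 1; needs |A ∩ B| / |A| < 1/3 — true.

3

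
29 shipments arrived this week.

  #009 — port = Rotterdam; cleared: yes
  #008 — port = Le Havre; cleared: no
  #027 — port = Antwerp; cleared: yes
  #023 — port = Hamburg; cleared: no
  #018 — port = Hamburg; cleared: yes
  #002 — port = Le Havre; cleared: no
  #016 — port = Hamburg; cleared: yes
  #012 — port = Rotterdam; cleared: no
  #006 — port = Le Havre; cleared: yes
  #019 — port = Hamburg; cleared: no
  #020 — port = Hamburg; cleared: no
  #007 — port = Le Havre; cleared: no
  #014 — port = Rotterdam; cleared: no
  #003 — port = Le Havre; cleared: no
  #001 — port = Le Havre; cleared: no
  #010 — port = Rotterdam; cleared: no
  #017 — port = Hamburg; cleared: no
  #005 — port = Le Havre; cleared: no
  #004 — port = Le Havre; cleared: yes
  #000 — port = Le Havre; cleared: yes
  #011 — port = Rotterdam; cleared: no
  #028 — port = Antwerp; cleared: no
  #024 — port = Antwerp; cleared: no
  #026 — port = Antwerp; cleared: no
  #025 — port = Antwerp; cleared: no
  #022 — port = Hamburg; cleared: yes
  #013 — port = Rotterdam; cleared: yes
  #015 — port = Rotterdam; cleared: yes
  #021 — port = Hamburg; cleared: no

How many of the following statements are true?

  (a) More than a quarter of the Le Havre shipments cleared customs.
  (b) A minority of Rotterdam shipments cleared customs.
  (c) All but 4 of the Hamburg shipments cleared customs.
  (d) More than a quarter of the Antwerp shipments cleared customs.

2

(a) Le Havre: |A| = 9, |A ∩ B| = 3; needs |A ∩ B| / |A| > 1/4 — true.
(b) Rotterdam: |A| = 7, |A ∩ B| = 3; needs |A ∩ B| < |A ∖ B| — true.
(c) Hamburg: |A| = 8, |A ∩ B| = 3; needs |A ∖ B| = 4 — false.
(d) Antwerp: |A| = 5, |A ∩ B| = 1; needs |A ∩ B| / |A| > 1/4 — false.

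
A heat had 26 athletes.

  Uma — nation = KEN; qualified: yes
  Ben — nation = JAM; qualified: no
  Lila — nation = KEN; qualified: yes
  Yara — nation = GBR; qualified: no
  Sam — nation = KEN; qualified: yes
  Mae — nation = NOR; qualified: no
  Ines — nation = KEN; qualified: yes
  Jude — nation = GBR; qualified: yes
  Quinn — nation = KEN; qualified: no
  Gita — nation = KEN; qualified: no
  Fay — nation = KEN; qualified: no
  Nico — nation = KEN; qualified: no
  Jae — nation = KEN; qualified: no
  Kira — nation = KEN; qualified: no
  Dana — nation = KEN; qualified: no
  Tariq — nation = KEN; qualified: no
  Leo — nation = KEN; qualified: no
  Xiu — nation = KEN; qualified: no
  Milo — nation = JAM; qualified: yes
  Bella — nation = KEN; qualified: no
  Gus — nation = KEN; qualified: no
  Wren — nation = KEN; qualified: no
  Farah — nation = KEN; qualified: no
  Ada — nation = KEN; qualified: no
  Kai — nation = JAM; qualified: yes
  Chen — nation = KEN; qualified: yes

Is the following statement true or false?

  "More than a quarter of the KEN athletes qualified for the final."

The determiner here denotes the relation: |A ∩ B| / |A| > 1/4.
|A| = 20, |A ∩ B| = 5, |A ∖ B| = 15.
|A ∩ B|/|A| = 5/20, so the statement is false.

False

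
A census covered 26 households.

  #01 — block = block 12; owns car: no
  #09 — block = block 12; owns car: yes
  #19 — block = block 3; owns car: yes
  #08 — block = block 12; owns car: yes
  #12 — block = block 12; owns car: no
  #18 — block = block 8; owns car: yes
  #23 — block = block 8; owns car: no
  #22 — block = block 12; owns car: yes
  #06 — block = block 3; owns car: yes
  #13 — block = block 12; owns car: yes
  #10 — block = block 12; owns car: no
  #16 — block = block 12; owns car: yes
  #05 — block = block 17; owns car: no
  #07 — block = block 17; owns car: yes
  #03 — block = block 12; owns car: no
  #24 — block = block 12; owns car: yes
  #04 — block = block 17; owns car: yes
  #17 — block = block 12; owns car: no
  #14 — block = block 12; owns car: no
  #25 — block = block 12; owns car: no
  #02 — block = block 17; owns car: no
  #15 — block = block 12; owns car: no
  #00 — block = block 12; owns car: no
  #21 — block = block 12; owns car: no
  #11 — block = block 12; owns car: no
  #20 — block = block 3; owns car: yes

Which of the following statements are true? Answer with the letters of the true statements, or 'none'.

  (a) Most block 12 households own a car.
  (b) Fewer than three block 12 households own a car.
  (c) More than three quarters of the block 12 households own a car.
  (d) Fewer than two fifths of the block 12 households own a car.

|A| = 17, |A ∩ B| = 6, |A ∖ B| = 11.
(a) |A ∩ B| > |A ∖ B|: fails.
(b) |A ∩ B| < 3: fails.
(c) |A ∩ B| / |A| > 3/4: fails.
(d) |A ∩ B| / |A| < 2/5: holds.

(d)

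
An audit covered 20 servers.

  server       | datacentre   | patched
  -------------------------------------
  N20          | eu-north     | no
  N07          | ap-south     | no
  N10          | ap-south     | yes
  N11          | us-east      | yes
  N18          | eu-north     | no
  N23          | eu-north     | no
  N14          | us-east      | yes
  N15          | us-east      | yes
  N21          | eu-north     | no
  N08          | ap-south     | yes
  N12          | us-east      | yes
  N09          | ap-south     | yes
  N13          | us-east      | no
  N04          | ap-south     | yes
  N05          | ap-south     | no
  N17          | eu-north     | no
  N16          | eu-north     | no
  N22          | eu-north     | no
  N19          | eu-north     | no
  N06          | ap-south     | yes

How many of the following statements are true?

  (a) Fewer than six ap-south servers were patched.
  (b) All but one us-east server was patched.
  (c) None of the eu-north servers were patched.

(a) ap-south: |A| = 7, |A ∩ B| = 5; needs |A ∩ B| < 6 — true.
(b) us-east: |A| = 5, |A ∩ B| = 4; needs |A ∖ B| = 1 — true.
(c) eu-north: |A| = 8, |A ∩ B| = 0; needs A ∩ B = ∅ (|A ∩ B| = 0) — true.

3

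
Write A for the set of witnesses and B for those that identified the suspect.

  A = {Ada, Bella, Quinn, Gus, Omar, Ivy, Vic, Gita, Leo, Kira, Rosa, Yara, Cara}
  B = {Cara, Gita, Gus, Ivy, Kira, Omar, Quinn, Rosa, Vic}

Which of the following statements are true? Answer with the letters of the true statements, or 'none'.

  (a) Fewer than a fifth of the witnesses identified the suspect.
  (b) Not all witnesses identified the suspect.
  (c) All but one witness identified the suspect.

(b)

|A| = 13, |A ∩ B| = 9, |A ∖ B| = 4.
(a) |A ∩ B| / |A| < 1/5: fails.
(b) A ⊄ B (|A ∖ B| ≥ 1): holds.
(c) |A ∖ B| = 1: fails.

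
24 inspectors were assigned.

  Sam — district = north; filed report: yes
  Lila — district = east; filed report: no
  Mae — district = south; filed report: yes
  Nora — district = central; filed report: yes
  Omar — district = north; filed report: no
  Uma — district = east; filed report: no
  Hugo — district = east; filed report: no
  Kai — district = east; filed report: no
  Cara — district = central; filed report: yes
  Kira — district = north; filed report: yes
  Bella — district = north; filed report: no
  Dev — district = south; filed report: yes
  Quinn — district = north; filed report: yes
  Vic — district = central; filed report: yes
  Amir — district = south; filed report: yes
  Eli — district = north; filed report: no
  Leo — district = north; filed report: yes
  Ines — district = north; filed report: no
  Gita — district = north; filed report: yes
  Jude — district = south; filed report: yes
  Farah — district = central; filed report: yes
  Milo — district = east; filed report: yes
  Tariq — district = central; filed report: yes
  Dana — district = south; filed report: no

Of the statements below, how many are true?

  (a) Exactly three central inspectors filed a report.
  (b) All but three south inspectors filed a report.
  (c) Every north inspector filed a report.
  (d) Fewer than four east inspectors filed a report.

(a) central: |A| = 5, |A ∩ B| = 5; needs |A ∩ B| = 3 — false.
(b) south: |A| = 5, |A ∩ B| = 4; needs |A ∖ B| = 3 — false.
(c) north: |A| = 9, |A ∩ B| = 5; needs A ⊆ B, i.e. every element of A is in B (|A ∖ B| = 0) — false.
(d) east: |A| = 5, |A ∩ B| = 1; needs |A ∩ B| < 4 — true.

1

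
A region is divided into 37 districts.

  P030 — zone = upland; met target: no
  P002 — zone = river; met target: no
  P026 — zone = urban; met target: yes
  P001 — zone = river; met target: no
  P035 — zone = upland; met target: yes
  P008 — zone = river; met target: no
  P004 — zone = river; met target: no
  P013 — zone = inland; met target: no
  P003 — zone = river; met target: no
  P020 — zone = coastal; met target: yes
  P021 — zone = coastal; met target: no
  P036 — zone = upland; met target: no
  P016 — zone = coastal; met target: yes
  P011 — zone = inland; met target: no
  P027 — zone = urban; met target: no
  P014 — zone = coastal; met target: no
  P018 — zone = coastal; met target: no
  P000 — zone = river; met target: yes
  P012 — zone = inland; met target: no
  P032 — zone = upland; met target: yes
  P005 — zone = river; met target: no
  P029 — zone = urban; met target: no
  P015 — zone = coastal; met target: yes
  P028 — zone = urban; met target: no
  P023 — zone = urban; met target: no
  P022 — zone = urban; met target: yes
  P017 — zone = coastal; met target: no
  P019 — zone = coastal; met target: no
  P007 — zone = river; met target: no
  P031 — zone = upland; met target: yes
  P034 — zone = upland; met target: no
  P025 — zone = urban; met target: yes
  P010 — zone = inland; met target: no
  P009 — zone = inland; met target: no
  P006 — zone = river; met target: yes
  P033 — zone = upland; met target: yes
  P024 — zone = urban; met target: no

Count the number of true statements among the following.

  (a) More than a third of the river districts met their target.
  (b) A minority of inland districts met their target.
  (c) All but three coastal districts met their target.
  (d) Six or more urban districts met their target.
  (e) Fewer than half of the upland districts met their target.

1

(a) river: |A| = 9, |A ∩ B| = 2; needs |A ∩ B| / |A| > 1/3 — false.
(b) inland: |A| = 5, |A ∩ B| = 0; needs |A ∩ B| < |A ∖ B| — true.
(c) coastal: |A| = 8, |A ∩ B| = 3; needs |A ∖ B| = 3 — false.
(d) urban: |A| = 8, |A ∩ B| = 3; needs |A ∩ B| ≥ 6 — false.
(e) upland: |A| = 7, |A ∩ B| = 4; needs |A ∩ B| < |A ∖ B| — false.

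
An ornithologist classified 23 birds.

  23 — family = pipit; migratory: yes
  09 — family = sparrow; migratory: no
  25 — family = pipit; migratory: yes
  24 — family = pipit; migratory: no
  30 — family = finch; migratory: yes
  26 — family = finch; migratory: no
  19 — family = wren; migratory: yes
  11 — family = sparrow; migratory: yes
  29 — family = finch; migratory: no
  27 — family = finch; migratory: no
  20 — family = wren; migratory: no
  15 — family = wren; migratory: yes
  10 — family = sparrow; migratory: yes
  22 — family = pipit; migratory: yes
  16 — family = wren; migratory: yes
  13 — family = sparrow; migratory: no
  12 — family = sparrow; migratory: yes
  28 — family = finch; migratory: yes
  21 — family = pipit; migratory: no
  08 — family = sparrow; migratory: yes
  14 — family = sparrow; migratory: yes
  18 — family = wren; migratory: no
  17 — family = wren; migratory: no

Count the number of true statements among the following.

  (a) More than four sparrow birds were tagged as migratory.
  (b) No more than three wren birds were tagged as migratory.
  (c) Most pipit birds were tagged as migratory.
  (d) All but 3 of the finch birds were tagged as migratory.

4

(a) sparrow: |A| = 7, |A ∩ B| = 5; needs |A ∩ B| > 4 — true.
(b) wren: |A| = 6, |A ∩ B| = 3; needs |A ∩ B| ≤ 3 — true.
(c) pipit: |A| = 5, |A ∩ B| = 3; needs |A ∩ B| > |A ∖ B| — true.
(d) finch: |A| = 5, |A ∩ B| = 2; needs |A ∖ B| = 3 — true.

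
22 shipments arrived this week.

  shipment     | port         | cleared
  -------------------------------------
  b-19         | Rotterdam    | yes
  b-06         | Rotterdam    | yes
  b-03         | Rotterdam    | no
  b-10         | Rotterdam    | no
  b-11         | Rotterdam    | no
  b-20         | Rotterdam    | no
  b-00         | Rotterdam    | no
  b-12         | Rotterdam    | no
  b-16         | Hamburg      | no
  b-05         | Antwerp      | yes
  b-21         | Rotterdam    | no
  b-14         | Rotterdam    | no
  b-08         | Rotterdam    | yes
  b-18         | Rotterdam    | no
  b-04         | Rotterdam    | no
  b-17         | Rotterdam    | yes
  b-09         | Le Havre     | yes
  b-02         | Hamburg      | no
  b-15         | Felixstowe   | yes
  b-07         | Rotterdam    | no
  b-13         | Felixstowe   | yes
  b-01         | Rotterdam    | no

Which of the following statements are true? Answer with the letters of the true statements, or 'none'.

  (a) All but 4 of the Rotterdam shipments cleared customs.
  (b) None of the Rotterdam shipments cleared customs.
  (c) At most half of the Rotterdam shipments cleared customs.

|A| = 16, |A ∩ B| = 4, |A ∖ B| = 12.
(a) |A ∖ B| = 4: fails.
(b) A ∩ B = ∅ (|A ∩ B| = 0): fails.
(c) |A ∩ B| ≤ |A ∖ B|: holds.

(c)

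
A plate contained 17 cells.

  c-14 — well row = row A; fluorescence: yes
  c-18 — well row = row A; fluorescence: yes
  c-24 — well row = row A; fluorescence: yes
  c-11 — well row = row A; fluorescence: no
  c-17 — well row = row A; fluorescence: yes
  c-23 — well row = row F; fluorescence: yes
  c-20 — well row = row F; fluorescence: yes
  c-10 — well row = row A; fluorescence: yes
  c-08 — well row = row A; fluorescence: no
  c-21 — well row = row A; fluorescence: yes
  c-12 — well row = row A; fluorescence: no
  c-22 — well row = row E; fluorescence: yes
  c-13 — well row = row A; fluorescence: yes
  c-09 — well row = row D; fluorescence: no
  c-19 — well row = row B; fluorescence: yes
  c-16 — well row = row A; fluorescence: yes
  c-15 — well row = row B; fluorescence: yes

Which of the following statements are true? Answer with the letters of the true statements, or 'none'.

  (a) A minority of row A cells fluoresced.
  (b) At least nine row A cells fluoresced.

none

|A| = 11, |A ∩ B| = 8, |A ∖ B| = 3.
(a) |A ∩ B| < |A ∖ B|: fails.
(b) |A ∩ B| ≥ 9: fails.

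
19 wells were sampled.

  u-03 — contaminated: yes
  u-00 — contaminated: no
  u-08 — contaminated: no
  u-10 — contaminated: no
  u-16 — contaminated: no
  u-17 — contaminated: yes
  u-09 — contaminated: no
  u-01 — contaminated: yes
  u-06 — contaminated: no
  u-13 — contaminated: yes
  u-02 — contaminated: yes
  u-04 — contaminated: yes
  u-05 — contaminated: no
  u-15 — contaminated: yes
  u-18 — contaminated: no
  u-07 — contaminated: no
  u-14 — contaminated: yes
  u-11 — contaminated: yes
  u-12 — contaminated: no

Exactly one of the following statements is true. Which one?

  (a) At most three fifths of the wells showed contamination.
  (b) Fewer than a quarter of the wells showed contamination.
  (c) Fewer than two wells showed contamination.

|A| = 19, |A ∩ B| = 9, |A ∖ B| = 10.
(a) requires |A ∩ B| / |A| ≤ 3/5: true.
(b) requires |A ∩ B| / |A| < 1/4: false.
(c) requires |A ∩ B| < 2: false.

(a)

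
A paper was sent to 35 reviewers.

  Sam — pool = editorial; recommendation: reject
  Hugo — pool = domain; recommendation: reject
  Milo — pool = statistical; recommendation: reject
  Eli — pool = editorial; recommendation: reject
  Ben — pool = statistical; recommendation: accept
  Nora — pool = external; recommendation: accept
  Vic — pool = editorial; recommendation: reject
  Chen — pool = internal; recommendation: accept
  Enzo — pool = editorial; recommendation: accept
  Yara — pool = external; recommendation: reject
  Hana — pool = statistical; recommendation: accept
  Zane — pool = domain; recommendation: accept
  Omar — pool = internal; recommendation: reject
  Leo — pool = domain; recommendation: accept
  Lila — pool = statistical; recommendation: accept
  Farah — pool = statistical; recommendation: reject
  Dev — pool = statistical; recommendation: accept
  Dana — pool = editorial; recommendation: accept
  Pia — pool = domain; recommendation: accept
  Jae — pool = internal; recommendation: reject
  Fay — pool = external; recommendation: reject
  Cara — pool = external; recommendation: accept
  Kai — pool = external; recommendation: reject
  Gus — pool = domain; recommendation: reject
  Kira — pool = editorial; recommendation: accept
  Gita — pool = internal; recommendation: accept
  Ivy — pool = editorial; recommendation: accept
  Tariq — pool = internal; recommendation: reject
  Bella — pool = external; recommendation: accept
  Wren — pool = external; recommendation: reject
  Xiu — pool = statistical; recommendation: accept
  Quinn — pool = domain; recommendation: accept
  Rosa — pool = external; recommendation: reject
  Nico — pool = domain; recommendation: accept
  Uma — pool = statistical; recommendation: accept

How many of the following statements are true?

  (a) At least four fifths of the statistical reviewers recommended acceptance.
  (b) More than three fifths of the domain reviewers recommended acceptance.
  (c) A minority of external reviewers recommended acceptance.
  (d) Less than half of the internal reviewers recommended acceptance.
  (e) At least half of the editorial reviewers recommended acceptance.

(a) statistical: |A| = 8, |A ∩ B| = 6; needs |A ∩ B| / |A| ≥ 4/5 — false.
(b) domain: |A| = 7, |A ∩ B| = 5; needs |A ∩ B| / |A| > 3/5 — true.
(c) external: |A| = 8, |A ∩ B| = 3; needs |A ∩ B| < |A ∖ B| — true.
(d) internal: |A| = 5, |A ∩ B| = 2; needs |A ∩ B| < |A ∖ B| — true.
(e) editorial: |A| = 7, |A ∩ B| = 4; needs |A ∩ B| ≥ |A ∖ B| — true.

4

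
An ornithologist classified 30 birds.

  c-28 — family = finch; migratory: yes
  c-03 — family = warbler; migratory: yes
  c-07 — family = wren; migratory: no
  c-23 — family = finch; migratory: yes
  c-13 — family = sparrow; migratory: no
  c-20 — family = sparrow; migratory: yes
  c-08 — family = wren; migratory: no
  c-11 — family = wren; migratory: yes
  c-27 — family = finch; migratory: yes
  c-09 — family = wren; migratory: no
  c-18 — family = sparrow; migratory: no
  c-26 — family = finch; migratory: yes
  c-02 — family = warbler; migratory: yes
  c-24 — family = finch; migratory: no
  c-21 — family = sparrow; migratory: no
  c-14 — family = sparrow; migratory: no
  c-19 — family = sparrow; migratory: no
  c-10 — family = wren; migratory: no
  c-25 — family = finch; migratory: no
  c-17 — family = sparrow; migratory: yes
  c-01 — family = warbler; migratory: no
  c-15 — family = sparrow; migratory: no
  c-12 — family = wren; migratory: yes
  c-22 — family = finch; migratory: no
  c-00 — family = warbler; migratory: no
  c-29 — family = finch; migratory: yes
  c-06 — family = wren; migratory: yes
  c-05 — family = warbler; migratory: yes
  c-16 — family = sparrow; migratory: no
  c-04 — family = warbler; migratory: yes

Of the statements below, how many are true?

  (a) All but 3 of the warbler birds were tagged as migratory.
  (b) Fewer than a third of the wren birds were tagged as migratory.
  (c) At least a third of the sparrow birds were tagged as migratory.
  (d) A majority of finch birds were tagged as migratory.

1

(a) warbler: |A| = 6, |A ∩ B| = 4; needs |A ∖ B| = 3 — false.
(b) wren: |A| = 7, |A ∩ B| = 3; needs |A ∩ B| / |A| < 1/3 — false.
(c) sparrow: |A| = 9, |A ∩ B| = 2; needs |A ∩ B| / |A| ≥ 1/3 — false.
(d) finch: |A| = 8, |A ∩ B| = 5; needs |A ∩ B| > |A ∖ B| — true.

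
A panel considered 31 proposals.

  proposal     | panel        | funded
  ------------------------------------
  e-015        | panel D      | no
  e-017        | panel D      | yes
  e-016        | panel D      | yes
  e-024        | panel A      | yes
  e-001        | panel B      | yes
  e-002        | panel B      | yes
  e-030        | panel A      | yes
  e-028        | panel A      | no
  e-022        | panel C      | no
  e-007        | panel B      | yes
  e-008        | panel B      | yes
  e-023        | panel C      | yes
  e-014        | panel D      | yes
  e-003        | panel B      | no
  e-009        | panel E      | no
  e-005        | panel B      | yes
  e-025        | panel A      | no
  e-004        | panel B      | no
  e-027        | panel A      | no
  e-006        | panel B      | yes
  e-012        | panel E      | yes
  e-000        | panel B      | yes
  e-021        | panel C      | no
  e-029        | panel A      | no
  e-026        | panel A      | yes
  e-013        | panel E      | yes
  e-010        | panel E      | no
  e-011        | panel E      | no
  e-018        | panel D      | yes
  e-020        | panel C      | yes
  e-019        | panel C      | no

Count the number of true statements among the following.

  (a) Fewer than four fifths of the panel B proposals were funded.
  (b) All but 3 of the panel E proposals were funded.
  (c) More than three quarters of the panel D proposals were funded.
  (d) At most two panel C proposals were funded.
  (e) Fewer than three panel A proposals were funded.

(a) panel B: |A| = 9, |A ∩ B| = 7; needs |A ∩ B| / |A| < 4/5 — true.
(b) panel E: |A| = 5, |A ∩ B| = 2; needs |A ∖ B| = 3 — true.
(c) panel D: |A| = 5, |A ∩ B| = 4; needs |A ∩ B| / |A| > 3/4 — true.
(d) panel C: |A| = 5, |A ∩ B| = 2; needs |A ∩ B| ≤ 2 — true.
(e) panel A: |A| = 7, |A ∩ B| = 3; needs |A ∩ B| < 3 — false.

4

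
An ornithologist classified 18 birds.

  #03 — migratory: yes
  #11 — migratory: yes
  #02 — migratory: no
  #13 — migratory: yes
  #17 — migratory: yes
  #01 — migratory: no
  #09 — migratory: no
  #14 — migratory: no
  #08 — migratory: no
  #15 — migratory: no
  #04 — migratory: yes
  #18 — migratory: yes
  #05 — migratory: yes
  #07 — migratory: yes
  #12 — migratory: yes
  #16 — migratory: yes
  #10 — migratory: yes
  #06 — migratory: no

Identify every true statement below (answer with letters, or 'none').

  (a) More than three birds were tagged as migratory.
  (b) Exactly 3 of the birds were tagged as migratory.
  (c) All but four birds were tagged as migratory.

(a)

|A| = 18, |A ∩ B| = 11, |A ∖ B| = 7.
(a) |A ∩ B| > 3: holds.
(b) |A ∩ B| = 3: fails.
(c) |A ∖ B| = 4: fails.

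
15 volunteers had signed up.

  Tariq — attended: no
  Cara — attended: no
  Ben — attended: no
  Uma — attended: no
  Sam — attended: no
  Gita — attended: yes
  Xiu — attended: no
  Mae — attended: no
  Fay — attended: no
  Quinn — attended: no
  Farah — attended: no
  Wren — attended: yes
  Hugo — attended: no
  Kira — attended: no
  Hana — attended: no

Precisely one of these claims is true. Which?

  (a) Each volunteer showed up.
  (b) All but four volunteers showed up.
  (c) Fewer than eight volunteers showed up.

(c)

|A| = 15, |A ∩ B| = 2, |A ∖ B| = 13.
(a) requires A ⊆ B, i.e. every element of A is in B (|A ∖ B| = 0): false.
(b) requires |A ∖ B| = 4: false.
(c) requires |A ∩ B| < 8: true.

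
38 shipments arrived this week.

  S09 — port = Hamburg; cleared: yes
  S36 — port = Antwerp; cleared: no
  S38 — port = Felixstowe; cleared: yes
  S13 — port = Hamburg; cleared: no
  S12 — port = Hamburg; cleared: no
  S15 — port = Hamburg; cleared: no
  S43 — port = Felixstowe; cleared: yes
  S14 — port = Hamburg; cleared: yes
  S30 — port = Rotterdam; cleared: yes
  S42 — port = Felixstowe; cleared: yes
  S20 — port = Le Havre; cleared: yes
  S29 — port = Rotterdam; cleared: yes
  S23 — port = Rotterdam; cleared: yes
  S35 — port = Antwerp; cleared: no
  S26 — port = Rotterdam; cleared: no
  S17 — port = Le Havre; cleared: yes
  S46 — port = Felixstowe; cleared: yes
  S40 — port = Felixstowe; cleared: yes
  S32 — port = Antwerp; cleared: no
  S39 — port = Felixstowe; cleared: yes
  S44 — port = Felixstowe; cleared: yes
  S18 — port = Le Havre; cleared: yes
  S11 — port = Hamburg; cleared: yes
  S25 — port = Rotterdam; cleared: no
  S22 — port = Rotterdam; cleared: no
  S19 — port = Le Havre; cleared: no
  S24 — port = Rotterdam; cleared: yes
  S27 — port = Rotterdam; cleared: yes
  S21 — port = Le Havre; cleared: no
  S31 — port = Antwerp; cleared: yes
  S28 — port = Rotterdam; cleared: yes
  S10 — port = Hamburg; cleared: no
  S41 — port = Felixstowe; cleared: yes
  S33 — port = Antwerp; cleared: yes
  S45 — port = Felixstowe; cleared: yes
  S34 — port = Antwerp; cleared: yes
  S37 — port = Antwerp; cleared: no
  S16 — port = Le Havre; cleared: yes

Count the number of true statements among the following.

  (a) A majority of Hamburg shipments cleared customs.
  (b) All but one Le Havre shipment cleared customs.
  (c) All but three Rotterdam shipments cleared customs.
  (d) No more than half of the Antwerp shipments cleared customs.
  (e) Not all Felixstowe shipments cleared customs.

2

(a) Hamburg: |A| = 7, |A ∩ B| = 3; needs |A ∩ B| > |A ∖ B| — false.
(b) Le Havre: |A| = 6, |A ∩ B| = 4; needs |A ∖ B| = 1 — false.
(c) Rotterdam: |A| = 9, |A ∩ B| = 6; needs |A ∖ B| = 3 — true.
(d) Antwerp: |A| = 7, |A ∩ B| = 3; needs |A ∩ B| ≤ |A ∖ B| — true.
(e) Felixstowe: |A| = 9, |A ∩ B| = 9; needs A ⊄ B (|A ∖ B| ≥ 1) — false.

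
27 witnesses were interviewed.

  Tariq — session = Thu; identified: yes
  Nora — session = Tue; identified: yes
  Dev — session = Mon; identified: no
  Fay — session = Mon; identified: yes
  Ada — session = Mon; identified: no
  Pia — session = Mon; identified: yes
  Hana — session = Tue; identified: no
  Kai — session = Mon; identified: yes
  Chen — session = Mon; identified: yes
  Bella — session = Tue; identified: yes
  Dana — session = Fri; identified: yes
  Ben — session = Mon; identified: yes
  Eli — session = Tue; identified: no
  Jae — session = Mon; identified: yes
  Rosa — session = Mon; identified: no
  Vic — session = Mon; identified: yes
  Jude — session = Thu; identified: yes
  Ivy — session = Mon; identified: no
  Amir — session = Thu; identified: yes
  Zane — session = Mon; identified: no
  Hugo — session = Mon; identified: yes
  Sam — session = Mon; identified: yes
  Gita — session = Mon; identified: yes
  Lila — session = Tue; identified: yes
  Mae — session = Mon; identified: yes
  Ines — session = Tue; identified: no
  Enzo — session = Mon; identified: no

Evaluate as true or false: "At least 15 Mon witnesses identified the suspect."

False

The determiner here denotes the relation: |A ∩ B| ≥ 15.
|A| = 17, |A ∩ B| = 11, |A ∖ B| = 6.
|A ∩ B| = 11, so the statement is false.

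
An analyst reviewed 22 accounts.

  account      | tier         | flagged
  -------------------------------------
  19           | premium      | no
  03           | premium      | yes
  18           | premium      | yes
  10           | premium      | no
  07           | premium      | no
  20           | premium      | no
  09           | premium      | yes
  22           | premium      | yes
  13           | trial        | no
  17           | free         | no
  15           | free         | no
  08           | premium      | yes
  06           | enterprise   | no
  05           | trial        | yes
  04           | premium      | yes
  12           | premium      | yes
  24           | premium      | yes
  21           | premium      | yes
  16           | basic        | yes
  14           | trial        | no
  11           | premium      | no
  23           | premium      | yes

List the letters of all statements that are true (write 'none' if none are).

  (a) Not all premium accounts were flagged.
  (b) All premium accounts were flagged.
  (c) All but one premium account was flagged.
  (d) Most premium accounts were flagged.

(a), (d)

|A| = 15, |A ∩ B| = 10, |A ∖ B| = 5.
(a) A ⊄ B (|A ∖ B| ≥ 1): holds.
(b) A ⊆ B, i.e. every element of A is in B (|A ∖ B| = 0): fails.
(c) |A ∖ B| = 1: fails.
(d) |A ∩ B| > |A ∖ B|: holds.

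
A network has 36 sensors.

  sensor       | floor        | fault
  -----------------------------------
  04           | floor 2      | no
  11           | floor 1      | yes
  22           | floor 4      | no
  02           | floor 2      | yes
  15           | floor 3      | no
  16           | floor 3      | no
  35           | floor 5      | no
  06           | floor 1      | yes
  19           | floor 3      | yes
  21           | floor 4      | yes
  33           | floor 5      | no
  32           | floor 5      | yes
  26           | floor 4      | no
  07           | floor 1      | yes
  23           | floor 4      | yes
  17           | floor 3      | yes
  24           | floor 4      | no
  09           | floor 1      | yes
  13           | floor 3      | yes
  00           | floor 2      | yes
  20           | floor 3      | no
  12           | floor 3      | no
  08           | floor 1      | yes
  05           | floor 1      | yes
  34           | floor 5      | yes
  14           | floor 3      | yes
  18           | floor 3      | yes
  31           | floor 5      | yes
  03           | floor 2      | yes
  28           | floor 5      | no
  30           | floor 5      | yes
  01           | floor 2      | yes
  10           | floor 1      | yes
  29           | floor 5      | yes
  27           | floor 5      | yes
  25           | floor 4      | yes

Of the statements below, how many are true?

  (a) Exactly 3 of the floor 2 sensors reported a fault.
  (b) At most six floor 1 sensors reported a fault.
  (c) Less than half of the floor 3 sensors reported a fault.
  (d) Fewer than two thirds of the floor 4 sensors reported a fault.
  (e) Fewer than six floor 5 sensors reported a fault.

(a) floor 2: |A| = 5, |A ∩ B| = 4; needs |A ∩ B| = 3 — false.
(b) floor 1: |A| = 7, |A ∩ B| = 7; needs |A ∩ B| ≤ 6 — false.
(c) floor 3: |A| = 9, |A ∩ B| = 5; needs |A ∩ B| < |A ∖ B| — false.
(d) floor 4: |A| = 6, |A ∩ B| = 3; needs |A ∩ B| / |A| < 2/3 — true.
(e) floor 5: |A| = 9, |A ∩ B| = 6; needs |A ∩ B| < 6 — false.

1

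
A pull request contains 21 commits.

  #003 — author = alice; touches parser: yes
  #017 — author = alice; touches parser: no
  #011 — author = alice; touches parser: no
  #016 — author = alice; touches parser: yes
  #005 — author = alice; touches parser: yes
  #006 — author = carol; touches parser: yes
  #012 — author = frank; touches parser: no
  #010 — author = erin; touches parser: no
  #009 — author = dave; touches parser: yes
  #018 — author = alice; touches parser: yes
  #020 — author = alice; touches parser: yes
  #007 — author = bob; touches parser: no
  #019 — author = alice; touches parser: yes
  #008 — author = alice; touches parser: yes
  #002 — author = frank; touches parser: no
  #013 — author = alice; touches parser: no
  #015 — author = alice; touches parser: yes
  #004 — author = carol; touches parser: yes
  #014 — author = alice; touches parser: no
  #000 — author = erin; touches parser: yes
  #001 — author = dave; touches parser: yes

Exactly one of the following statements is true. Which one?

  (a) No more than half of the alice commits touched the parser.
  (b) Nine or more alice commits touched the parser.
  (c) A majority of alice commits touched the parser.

(c)

|A| = 12, |A ∩ B| = 8, |A ∖ B| = 4.
(a) requires |A ∩ B| ≤ |A ∖ B|: false.
(b) requires |A ∩ B| ≥ 9: false.
(c) requires |A ∩ B| > |A ∖ B|: true.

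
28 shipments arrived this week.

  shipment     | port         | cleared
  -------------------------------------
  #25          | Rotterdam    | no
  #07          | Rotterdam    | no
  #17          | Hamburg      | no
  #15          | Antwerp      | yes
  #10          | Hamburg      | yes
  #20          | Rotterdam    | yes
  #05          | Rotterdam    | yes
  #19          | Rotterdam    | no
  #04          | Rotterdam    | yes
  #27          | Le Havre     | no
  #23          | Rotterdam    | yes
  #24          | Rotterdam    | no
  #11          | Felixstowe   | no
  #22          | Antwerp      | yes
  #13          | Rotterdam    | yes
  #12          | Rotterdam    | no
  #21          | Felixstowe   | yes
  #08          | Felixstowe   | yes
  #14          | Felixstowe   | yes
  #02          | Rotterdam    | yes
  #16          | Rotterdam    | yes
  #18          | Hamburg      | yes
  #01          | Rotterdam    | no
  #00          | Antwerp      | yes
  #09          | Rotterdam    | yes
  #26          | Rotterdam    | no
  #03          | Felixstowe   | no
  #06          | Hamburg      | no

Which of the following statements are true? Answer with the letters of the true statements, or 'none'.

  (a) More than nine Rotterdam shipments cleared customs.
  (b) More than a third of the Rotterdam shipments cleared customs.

|A| = 15, |A ∩ B| = 8, |A ∖ B| = 7.
(a) |A ∩ B| > 9: fails.
(b) |A ∩ B| / |A| > 1/3: holds.

(b)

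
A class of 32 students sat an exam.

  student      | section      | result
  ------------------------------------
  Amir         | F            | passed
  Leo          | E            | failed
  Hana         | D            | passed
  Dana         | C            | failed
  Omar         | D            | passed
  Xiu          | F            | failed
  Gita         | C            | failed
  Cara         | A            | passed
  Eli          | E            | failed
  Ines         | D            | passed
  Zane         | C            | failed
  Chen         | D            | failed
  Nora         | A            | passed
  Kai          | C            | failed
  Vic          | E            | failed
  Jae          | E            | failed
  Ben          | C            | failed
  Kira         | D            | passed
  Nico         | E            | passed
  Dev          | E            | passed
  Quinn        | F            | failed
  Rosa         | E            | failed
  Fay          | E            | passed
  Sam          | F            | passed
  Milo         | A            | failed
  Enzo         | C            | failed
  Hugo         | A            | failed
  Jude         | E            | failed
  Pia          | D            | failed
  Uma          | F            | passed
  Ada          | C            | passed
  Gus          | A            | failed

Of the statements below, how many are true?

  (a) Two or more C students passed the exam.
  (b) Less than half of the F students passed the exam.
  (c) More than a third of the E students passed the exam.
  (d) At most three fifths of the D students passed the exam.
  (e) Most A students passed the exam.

0

(a) C: |A| = 7, |A ∩ B| = 1; needs |A ∩ B| ≥ 2 — false.
(b) F: |A| = 5, |A ∩ B| = 3; needs |A ∩ B| < |A ∖ B| — false.
(c) E: |A| = 9, |A ∩ B| = 3; needs |A ∩ B| / |A| > 1/3 — false.
(d) D: |A| = 6, |A ∩ B| = 4; needs |A ∩ B| / |A| ≤ 3/5 — false.
(e) A: |A| = 5, |A ∩ B| = 2; needs |A ∩ B| > |A ∖ B| — false.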